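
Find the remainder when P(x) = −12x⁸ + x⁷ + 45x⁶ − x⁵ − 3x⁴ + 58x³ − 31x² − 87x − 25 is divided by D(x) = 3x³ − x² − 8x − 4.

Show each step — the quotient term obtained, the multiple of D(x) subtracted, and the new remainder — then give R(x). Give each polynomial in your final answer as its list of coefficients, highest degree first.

R = [-3, 1, 7]

Step 1: lead(−12x⁸ + x⁷ + 45x⁶ − x⁵ − 3x⁴ + 58x³ − 31x² − 87x − 25) ÷ lead(D) = −12x⁸ ÷ 3x³ = −4x⁵. Subtract (−4x⁵)·D = −12x⁸ + 4x⁷ + 32x⁶ + 16x⁵. Remainder: −3x⁷ + 13x⁶ − 17x⁵ − 3x⁴ + 58x³ − 31x² − 87x − 25.
Step 2: lead(−3x⁷ + 13x⁶ − 17x⁵ − 3x⁴ + 58x³ − 31x² − 87x − 25) ÷ lead(D) = −3x⁷ ÷ 3x³ = −x⁴. Subtract (−x⁴)·D = −3x⁷ + x⁶ + 8x⁵ + 4x⁴. Remainder: 12x⁶ − 25x⁵ − 7x⁴ + 58x³ − 31x² − 87x − 25.
Step 3: lead(12x⁶ − 25x⁵ − 7x⁴ + 58x³ − 31x² − 87x − 25) ÷ lead(D) = 12x⁶ ÷ 3x³ = 4x³. Subtract (4x³)·D = 12x⁶ − 4x⁵ − 32x⁴ − 16x³. Remainder: −21x⁵ + 25x⁴ + 74x³ − 31x² − 87x − 25.
Step 4: lead(−21x⁵ + 25x⁴ + 74x³ − 31x² − 87x − 25) ÷ lead(D) = −21x⁵ ÷ 3x³ = −7x². Subtract (−7x²)·D = −21x⁵ + 7x⁴ + 56x³ + 28x². Remainder: 18x⁴ + 18x³ − 59x² − 87x − 25.
Step 5: lead(18x⁴ + 18x³ − 59x² − 87x − 25) ÷ lead(D) = 18x⁴ ÷ 3x³ = 6x. Subtract (6x)·D = 18x⁴ − 6x³ − 48x² − 24x. Remainder: 24x³ − 11x² − 63x − 25.
Step 6: lead(24x³ − 11x² − 63x − 25) ÷ lead(D) = 24x³ ÷ 3x³ = 8. Subtract (8)·D = 24x³ − 8x² − 64x − 32. Remainder: −3x² + x + 7.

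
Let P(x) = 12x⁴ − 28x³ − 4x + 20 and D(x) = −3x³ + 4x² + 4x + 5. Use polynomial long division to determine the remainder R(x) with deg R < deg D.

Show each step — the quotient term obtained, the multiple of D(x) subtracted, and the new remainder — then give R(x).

Step 1: lead(12x⁴ − 28x³ − 4x + 20) ÷ lead(D) = 12x⁴ ÷ −3x³ = −4x. Subtract (−4x)·D = 12x⁴ − 16x³ − 16x² − 20x. Remainder: −12x³ + 16x² + 16x + 20.
Step 2: lead(−12x³ + 16x² + 16x + 20) ÷ lead(D) = −12x³ ÷ −3x³ = 4. Subtract (4)·D = −12x³ + 16x² + 16x + 20. Remainder: 0.

R(x) = 0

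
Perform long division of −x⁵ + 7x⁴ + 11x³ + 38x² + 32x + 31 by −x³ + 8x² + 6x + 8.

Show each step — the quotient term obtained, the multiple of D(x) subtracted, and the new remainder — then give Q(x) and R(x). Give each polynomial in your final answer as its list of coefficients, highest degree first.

Step 1: lead(−x⁵ + 7x⁴ + 11x³ + 38x² + 32x + 31) ÷ lead(D) = −x⁵ ÷ −x³ = x². Subtract (x²)·D = −x⁵ + 8x⁴ + 6x³ + 8x². Remainder: −x⁴ + 5x³ + 30x² + 32x + 31.
Step 2: lead(−x⁴ + 5x³ + 30x² + 32x + 31) ÷ lead(D) = −x⁴ ÷ −x³ = x. Subtract (x)·D = −x⁴ + 8x³ + 6x² + 8x. Remainder: −3x³ + 24x² + 24x + 31.
Step 3: lead(−3x³ + 24x² + 24x + 31) ÷ lead(D) = −3x³ ÷ −x³ = 3. Subtract (3)·D = −3x³ + 24x² + 18x + 24. Remainder: 6x + 7.

Q = [1, 1, 3]; R = [6, 7]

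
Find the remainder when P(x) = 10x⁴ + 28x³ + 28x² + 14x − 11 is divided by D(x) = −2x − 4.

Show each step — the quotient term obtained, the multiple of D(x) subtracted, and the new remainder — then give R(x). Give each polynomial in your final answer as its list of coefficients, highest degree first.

R = [9]

Step 1: lead(10x⁴ + 28x³ + 28x² + 14x − 11) ÷ lead(D) = 10x⁴ ÷ −2x = −5x³. Subtract (−5x³)·D = 10x⁴ + 20x³. Remainder: 8x³ + 28x² + 14x − 11.
Step 2: lead(8x³ + 28x² + 14x − 11) ÷ lead(D) = 8x³ ÷ −2x = −4x². Subtract (−4x²)·D = 8x³ + 16x². Remainder: 12x² + 14x − 11.
Step 3: lead(12x² + 14x − 11) ÷ lead(D) = 12x² ÷ −2x = −6x. Subtract (−6x)·D = 12x² + 24x. Remainder: −10x − 11.
Step 4: lead(−10x − 11) ÷ lead(D) = −10x ÷ −2x = 5. Subtract (5)·D = −10x − 20. Remainder: 9.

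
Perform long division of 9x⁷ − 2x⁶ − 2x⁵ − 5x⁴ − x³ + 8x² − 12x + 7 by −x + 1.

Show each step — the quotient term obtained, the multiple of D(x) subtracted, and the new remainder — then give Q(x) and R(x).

Step 1: lead(9x⁷ − 2x⁶ − 2x⁵ − 5x⁴ − x³ + 8x² − 12x + 7) ÷ lead(D) = 9x⁷ ÷ −x = −9x⁶. Subtract (−9x⁶)·D = 9x⁷ − 9x⁶. Remainder: 7x⁶ − 2x⁵ − 5x⁴ − x³ + 8x² − 12x + 7.
Step 2: lead(7x⁶ − 2x⁵ − 5x⁴ − x³ + 8x² − 12x + 7) ÷ lead(D) = 7x⁶ ÷ −x = −7x⁵. Subtract (−7x⁵)·D = 7x⁶ − 7x⁵. Remainder: 5x⁵ − 5x⁴ − x³ + 8x² − 12x + 7.
Step 3: lead(5x⁵ − 5x⁴ − x³ + 8x² − 12x + 7) ÷ lead(D) = 5x⁵ ÷ −x = −5x⁴. Subtract (−5x⁴)·D = 5x⁵ − 5x⁴. Remainder: −x³ + 8x² − 12x + 7.
Step 4: lead(−x³ + 8x² − 12x + 7) ÷ lead(D) = −x³ ÷ −x = x². Subtract (x²)·D = −x³ + x². Remainder: 7x² − 12x + 7.
Step 5: lead(7x² − 12x + 7) ÷ lead(D) = 7x² ÷ −x = −7x. Subtract (−7x)·D = 7x² − 7x. Remainder: −5x + 7.
Step 6: lead(−5x + 7) ÷ lead(D) = −5x ÷ −x = 5. Subtract (5)·D = −5x + 5. Remainder: 2.

Q(x) = −9x⁶ − 7x⁵ − 5x⁴ + x² − 7x + 5; R(x) = 2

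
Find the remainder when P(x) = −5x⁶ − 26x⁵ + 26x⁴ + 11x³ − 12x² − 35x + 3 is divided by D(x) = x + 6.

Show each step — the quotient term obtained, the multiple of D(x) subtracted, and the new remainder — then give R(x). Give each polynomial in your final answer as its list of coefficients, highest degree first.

R = [-3]

Step 1: lead(−5x⁶ − 26x⁵ + 26x⁴ + 11x³ − 12x² − 35x + 3) ÷ lead(D) = −5x⁶ ÷ x = −5x⁵. Subtract (−5x⁵)·D = −5x⁶ − 30x⁵. Remainder: 4x⁵ + 26x⁴ + 11x³ − 12x² − 35x + 3.
Step 2: lead(4x⁵ + 26x⁴ + 11x³ − 12x² − 35x + 3) ÷ lead(D) = 4x⁵ ÷ x = 4x⁴. Subtract (4x⁴)·D = 4x⁵ + 24x⁴. Remainder: 2x⁴ + 11x³ − 12x² − 35x + 3.
Step 3: lead(2x⁴ + 11x³ − 12x² − 35x + 3) ÷ lead(D) = 2x⁴ ÷ x = 2x³. Subtract (2x³)·D = 2x⁴ + 12x³. Remainder: −x³ − 12x² − 35x + 3.
Step 4: lead(−x³ − 12x² − 35x + 3) ÷ lead(D) = −x³ ÷ x = −x². Subtract (−x²)·D = −x³ − 6x². Remainder: −6x² − 35x + 3.
Step 5: lead(−6x² − 35x + 3) ÷ lead(D) = −6x² ÷ x = −6x. Subtract (−6x)·D = −6x² − 36x. Remainder: x + 3.
Step 6: lead(x + 3) ÷ lead(D) = x ÷ x = 1. Subtract (1)·D = x + 6. Remainder: −3.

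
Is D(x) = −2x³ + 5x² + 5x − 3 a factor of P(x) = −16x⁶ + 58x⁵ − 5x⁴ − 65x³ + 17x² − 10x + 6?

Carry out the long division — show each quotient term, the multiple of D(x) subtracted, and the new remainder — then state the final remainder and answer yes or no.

R(x) = 0, so D(x) is a factor of P(x). yes

Step 1: lead(−16x⁶ + 58x⁵ − 5x⁴ − 65x³ + 17x² − 10x + 6) ÷ lead(D) = −16x⁶ ÷ −2x³ = 8x³. Subtract (8x³)·D = −16x⁶ + 40x⁵ + 40x⁴ − 24x³. Remainder: 18x⁵ − 45x⁴ − 41x³ + 17x² − 10x + 6.
Step 2: lead(18x⁵ − 45x⁴ − 41x³ + 17x² − 10x + 6) ÷ lead(D) = 18x⁵ ÷ −2x³ = −9x². Subtract (−9x²)·D = 18x⁵ − 45x⁴ − 45x³ + 27x². Remainder: 4x³ − 10x² − 10x + 6.
Step 3: lead(4x³ − 10x² − 10x + 6) ÷ lead(D) = 4x³ ÷ −2x³ = −2. Subtract (−2)·D = 4x³ − 10x² − 10x + 6. Remainder: 0.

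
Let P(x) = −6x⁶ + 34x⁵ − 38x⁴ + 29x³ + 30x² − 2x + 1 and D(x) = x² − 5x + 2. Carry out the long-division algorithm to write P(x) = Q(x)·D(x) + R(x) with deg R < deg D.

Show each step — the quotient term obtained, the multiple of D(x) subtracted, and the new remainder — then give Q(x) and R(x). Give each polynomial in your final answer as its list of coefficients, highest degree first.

Q = [-6, 4, -6, -9, -3]; R = [1, 7]

Step 1: lead(−6x⁶ + 34x⁵ − 38x⁴ + 29x³ + 30x² − 2x + 1) ÷ lead(D) = −6x⁶ ÷ x² = −6x⁴. Subtract (−6x⁴)·D = −6x⁶ + 30x⁵ − 12x⁴. Remainder: 4x⁵ − 26x⁴ + 29x³ + 30x² − 2x + 1.
Step 2: lead(4x⁵ − 26x⁴ + 29x³ + 30x² − 2x + 1) ÷ lead(D) = 4x⁵ ÷ x² = 4x³. Subtract (4x³)·D = 4x⁵ − 20x⁴ + 8x³. Remainder: −6x⁴ + 21x³ + 30x² − 2x + 1.
Step 3: lead(−6x⁴ + 21x³ + 30x² − 2x + 1) ÷ lead(D) = −6x⁴ ÷ x² = −6x². Subtract (−6x²)·D = −6x⁴ + 30x³ − 12x². Remainder: −9x³ + 42x² − 2x + 1.
Step 4: lead(−9x³ + 42x² − 2x + 1) ÷ lead(D) = −9x³ ÷ x² = −9x. Subtract (−9x)·D = −9x³ + 45x² − 18x. Remainder: −3x² + 16x + 1.
Step 5: lead(−3x² + 16x + 1) ÷ lead(D) = −3x² ÷ x² = −3. Subtract (−3)·D = −3x² + 15x − 6. Remainder: x + 7.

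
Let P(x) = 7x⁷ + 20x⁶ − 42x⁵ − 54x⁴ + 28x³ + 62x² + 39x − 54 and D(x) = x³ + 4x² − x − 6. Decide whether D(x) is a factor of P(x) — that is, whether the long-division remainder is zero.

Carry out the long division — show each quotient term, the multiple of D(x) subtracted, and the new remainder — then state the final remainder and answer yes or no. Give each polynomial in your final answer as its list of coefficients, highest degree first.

Step 1: lead(7x⁷ + 20x⁶ − 42x⁵ − 54x⁴ + 28x³ + 62x² + 39x − 54) ÷ lead(D) = 7x⁷ ÷ x³ = 7x⁴. Subtract (7x⁴)·D = 7x⁷ + 28x⁶ − 7x⁵ − 42x⁴. Remainder: −8x⁶ − 35x⁵ − 12x⁴ + 28x³ + 62x² + 39x − 54.
Step 2: lead(−8x⁶ − 35x⁵ − 12x⁴ + 28x³ + 62x² + 39x − 54) ÷ lead(D) = −8x⁶ ÷ x³ = −8x³. Subtract (−8x³)·D = −8x⁶ − 32x⁵ + 8x⁴ + 48x³. Remainder: −3x⁵ − 20x⁴ − 20x³ + 62x² + 39x − 54.
Step 3: lead(−3x⁵ − 20x⁴ − 20x³ + 62x² + 39x − 54) ÷ lead(D) = −3x⁵ ÷ x³ = −3x². Subtract (−3x²)·D = −3x⁵ − 12x⁴ + 3x³ + 18x². Remainder: −8x⁴ − 23x³ + 44x² + 39x − 54.
Step 4: lead(−8x⁴ − 23x³ + 44x² + 39x − 54) ÷ lead(D) = −8x⁴ ÷ x³ = −8x. Subtract (−8x)·D = −8x⁴ − 32x³ + 8x² + 48x. Remainder: 9x³ + 36x² − 9x − 54.
Step 5: lead(9x³ + 36x² − 9x − 54) ÷ lead(D) = 9x³ ÷ x³ = 9. Subtract (9)·D = 9x³ + 36x² − 9x − 54. Remainder: 0.

R = [0], so D(x) is a factor of P(x). yes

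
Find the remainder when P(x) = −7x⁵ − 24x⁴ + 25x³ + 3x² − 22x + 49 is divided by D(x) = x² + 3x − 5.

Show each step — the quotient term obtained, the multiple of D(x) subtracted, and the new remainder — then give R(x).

R(x) = 4

Step 1: lead(−7x⁵ − 24x⁴ + 25x³ + 3x² − 22x + 49) ÷ lead(D) = −7x⁵ ÷ x² = −7x³. Subtract (−7x³)·D = −7x⁵ − 21x⁴ + 35x³. Remainder: −3x⁴ − 10x³ + 3x² − 22x + 49.
Step 2: lead(−3x⁴ − 10x³ + 3x² − 22x + 49) ÷ lead(D) = −3x⁴ ÷ x² = −3x². Subtract (−3x²)·D = −3x⁴ − 9x³ + 15x². Remainder: −x³ − 12x² − 22x + 49.
Step 3: lead(−x³ − 12x² − 22x + 49) ÷ lead(D) = −x³ ÷ x² = −x. Subtract (−x)·D = −x³ − 3x² + 5x. Remainder: −9x² − 27x + 49.
Step 4: lead(−9x² − 27x + 49) ÷ lead(D) = −9x² ÷ x² = −9. Subtract (−9)·D = −9x² − 27x + 45. Remainder: 4.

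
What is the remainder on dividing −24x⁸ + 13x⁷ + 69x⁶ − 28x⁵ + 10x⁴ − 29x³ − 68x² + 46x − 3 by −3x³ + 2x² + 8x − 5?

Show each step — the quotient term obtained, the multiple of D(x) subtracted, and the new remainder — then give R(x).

Step 1: lead(−24x⁸ + 13x⁷ + 69x⁶ − 28x⁵ + 10x⁴ − 29x³ − 68x² + 46x − 3) ÷ lead(D) = −24x⁸ ÷ −3x³ = 8x⁵. Subtract (8x⁵)·D = −24x⁸ + 16x⁷ + 64x⁶ − 40x⁵. Remainder: −3x⁷ + 5x⁶ + 12x⁵ + 10x⁴ − 29x³ − 68x² + 46x − 3.
Step 2: lead(−3x⁷ + 5x⁶ + 12x⁵ + 10x⁴ − 29x³ − 68x² + 46x − 3) ÷ lead(D) = −3x⁷ ÷ −3x³ = x⁴. Subtract (x⁴)·D = −3x⁷ + 2x⁶ + 8x⁵ − 5x⁴. Remainder: 3x⁶ + 4x⁵ + 15x⁴ − 29x³ − 68x² + 46x − 3.
Step 3: lead(3x⁶ + 4x⁵ + 15x⁴ − 29x³ − 68x² + 46x − 3) ÷ lead(D) = 3x⁶ ÷ −3x³ = −x³. Subtract (−x³)·D = 3x⁶ − 2x⁵ − 8x⁴ + 5x³. Remainder: 6x⁵ + 23x⁴ − 34x³ − 68x² + 46x − 3.
Step 4: lead(6x⁵ + 23x⁴ − 34x³ − 68x² + 46x − 3) ÷ lead(D) = 6x⁵ ÷ −3x³ = −2x². Subtract (−2x²)·D = 6x⁵ − 4x⁴ − 16x³ + 10x². Remainder: 27x⁴ − 18x³ − 78x² + 46x − 3.
Step 5: lead(27x⁴ − 18x³ − 78x² + 46x − 3) ÷ lead(D) = 27x⁴ ÷ −3x³ = −9x. Subtract (−9x)·D = 27x⁴ − 18x³ − 72x² + 45x. Remainder: −6x² + x − 3.

R(x) = −6x² + x − 3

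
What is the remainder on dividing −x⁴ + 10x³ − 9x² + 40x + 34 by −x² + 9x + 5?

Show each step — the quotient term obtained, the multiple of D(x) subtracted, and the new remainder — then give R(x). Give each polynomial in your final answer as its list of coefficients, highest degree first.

Step 1: lead(−x⁴ + 10x³ − 9x² + 40x + 34) ÷ lead(D) = −x⁴ ÷ −x² = x². Subtract (x²)·D = −x⁴ + 9x³ + 5x². Remainder: x³ − 14x² + 40x + 34.
Step 2: lead(x³ − 14x² + 40x + 34) ÷ lead(D) = x³ ÷ −x² = −x. Subtract (−x)·D = x³ − 9x² − 5x. Remainder: −5x² + 45x + 34.
Step 3: lead(−5x² + 45x + 34) ÷ lead(D) = −5x² ÷ −x² = 5. Subtract (5)·D = −5x² + 45x + 25. Remainder: 9.

R = [9]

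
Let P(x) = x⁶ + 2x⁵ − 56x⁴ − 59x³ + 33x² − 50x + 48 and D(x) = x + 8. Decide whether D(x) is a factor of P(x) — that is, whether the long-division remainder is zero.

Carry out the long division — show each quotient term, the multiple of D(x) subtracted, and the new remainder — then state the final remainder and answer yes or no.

Step 1: lead(x⁶ + 2x⁵ − 56x⁴ − 59x³ + 33x² − 50x + 48) ÷ lead(D) = x⁶ ÷ x = x⁵. Subtract (x⁵)·D = x⁶ + 8x⁵. Remainder: −6x⁵ − 56x⁴ − 59x³ + 33x² − 50x + 48.
Step 2: lead(−6x⁵ − 56x⁴ − 59x³ + 33x² − 50x + 48) ÷ lead(D) = −6x⁵ ÷ x = −6x⁴. Subtract (−6x⁴)·D = −6x⁵ − 48x⁴. Remainder: −8x⁴ − 59x³ + 33x² − 50x + 48.
Step 3: lead(−8x⁴ − 59x³ + 33x² − 50x + 48) ÷ lead(D) = −8x⁴ ÷ x = −8x³. Subtract (−8x³)·D = −8x⁴ − 64x³. Remainder: 5x³ + 33x² − 50x + 48.
Step 4: lead(5x³ + 33x² − 50x + 48) ÷ lead(D) = 5x³ ÷ x = 5x². Subtract (5x²)·D = 5x³ + 40x². Remainder: −7x² − 50x + 48.
Step 5: lead(−7x² − 50x + 48) ÷ lead(D) = −7x² ÷ x = −7x. Subtract (−7x)·D = −7x² − 56x. Remainder: 6x + 48.
Step 6: lead(6x + 48) ÷ lead(D) = 6x ÷ x = 6. Subtract (6)·D = 6x + 48. Remainder: 0.

R(x) = 0, so D(x) is a factor of P(x). yes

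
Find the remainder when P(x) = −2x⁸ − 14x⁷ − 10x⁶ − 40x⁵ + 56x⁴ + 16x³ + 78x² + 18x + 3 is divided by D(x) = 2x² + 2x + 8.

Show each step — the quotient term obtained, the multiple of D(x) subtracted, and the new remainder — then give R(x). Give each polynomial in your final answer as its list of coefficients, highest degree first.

R = [-6, 3]

Step 1: lead(−2x⁸ − 14x⁷ − 10x⁶ − 40x⁵ + 56x⁴ + 16x³ + 78x² + 18x + 3) ÷ lead(D) = −2x⁸ ÷ 2x² = −x⁶. Subtract (−x⁶)·D = −2x⁸ − 2x⁷ − 8x⁶. Remainder: −12x⁷ − 2x⁶ − 40x⁵ + 56x⁴ + 16x³ + 78x² + 18x + 3.
Step 2: lead(−12x⁷ − 2x⁶ − 40x⁵ + 56x⁴ + 16x³ + 78x² + 18x + 3) ÷ lead(D) = −12x⁷ ÷ 2x² = −6x⁵. Subtract (−6x⁵)·D = −12x⁷ − 12x⁶ − 48x⁵. Remainder: 10x⁶ + 8x⁵ + 56x⁴ + 16x³ + 78x² + 18x + 3.
Step 3: lead(10x⁶ + 8x⁵ + 56x⁴ + 16x³ + 78x² + 18x + 3) ÷ lead(D) = 10x⁶ ÷ 2x² = 5x⁴. Subtract (5x⁴)·D = 10x⁶ + 10x⁵ + 40x⁴. Remainder: −2x⁵ + 16x⁴ + 16x³ + 78x² + 18x + 3.
Step 4: lead(−2x⁵ + 16x⁴ + 16x³ + 78x² + 18x + 3) ÷ lead(D) = −2x⁵ ÷ 2x² = −x³. Subtract (−x³)·D = −2x⁵ − 2x⁴ − 8x³. Remainder: 18x⁴ + 24x³ + 78x² + 18x + 3.
Step 5: lead(18x⁴ + 24x³ + 78x² + 18x + 3) ÷ lead(D) = 18x⁴ ÷ 2x² = 9x². Subtract (9x²)·D = 18x⁴ + 18x³ + 72x². Remainder: 6x³ + 6x² + 18x + 3.
Step 6: lead(6x³ + 6x² + 18x + 3) ÷ lead(D) = 6x³ ÷ 2x² = 3x. Subtract (3x)·D = 6x³ + 6x² + 24x. Remainder: −6x + 3.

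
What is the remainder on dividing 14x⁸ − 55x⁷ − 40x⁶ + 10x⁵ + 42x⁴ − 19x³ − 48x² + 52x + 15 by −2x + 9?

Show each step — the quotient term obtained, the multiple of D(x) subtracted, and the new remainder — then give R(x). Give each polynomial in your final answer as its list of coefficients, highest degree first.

Step 1: lead(14x⁸ − 55x⁷ − 40x⁶ + 10x⁵ + 42x⁴ − 19x³ − 48x² + 52x + 15) ÷ lead(D) = 14x⁸ ÷ −2x = −7x⁷. Subtract (−7x⁷)·D = 14x⁸ − 63x⁷. Remainder: 8x⁷ − 40x⁶ + 10x⁵ + 42x⁴ − 19x³ − 48x² + 52x + 15.
Step 2: lead(8x⁷ − 40x⁶ + 10x⁵ + 42x⁴ − 19x³ − 48x² + 52x + 15) ÷ lead(D) = 8x⁷ ÷ −2x = −4x⁶. Subtract (−4x⁶)·D = 8x⁷ − 36x⁶. Remainder: −4x⁶ + 10x⁵ + 42x⁴ − 19x³ − 48x² + 52x + 15.
Step 3: lead(−4x⁶ + 10x⁵ + 42x⁴ − 19x³ − 48x² + 52x + 15) ÷ lead(D) = −4x⁶ ÷ −2x = 2x⁵. Subtract (2x⁵)·D = −4x⁶ + 18x⁵. Remainder: −8x⁵ + 42x⁴ − 19x³ − 48x² + 52x + 15.
Step 4: lead(−8x⁵ + 42x⁴ − 19x³ − 48x² + 52x + 15) ÷ lead(D) = −8x⁵ ÷ −2x = 4x⁴. Subtract (4x⁴)·D = −8x⁵ + 36x⁴. Remainder: 6x⁴ − 19x³ − 48x² + 52x + 15.
Step 5: lead(6x⁴ − 19x³ − 48x² + 52x + 15) ÷ lead(D) = 6x⁴ ÷ −2x = −3x³. Subtract (−3x³)·D = 6x⁴ − 27x³. Remainder: 8x³ − 48x² + 52x + 15.
Step 6: lead(8x³ − 48x² + 52x + 15) ÷ lead(D) = 8x³ ÷ −2x = −4x². Subtract (−4x²)·D = 8x³ − 36x². Remainder: −12x² + 52x + 15.
Step 7: lead(−12x² + 52x + 15) ÷ lead(D) = −12x² ÷ −2x = 6x. Subtract (6x)·D = −12x² + 54x. Remainder: −2x + 15.
Step 8: lead(−2x + 15) ÷ lead(D) = −2x ÷ −2x = 1. Subtract (1)·D = −2x + 9. Remainder: 6.

R = [6]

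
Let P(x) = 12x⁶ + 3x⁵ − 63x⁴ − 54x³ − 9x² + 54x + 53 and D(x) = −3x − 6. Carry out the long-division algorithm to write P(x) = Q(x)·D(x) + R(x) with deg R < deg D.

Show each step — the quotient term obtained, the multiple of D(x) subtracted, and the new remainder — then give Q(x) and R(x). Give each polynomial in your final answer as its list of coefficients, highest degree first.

Q = [-4, 7, 7, 4, -5, -8]; R = [5]

Step 1: lead(12x⁶ + 3x⁵ − 63x⁴ − 54x³ − 9x² + 54x + 53) ÷ lead(D) = 12x⁶ ÷ −3x = −4x⁵. Subtract (−4x⁵)·D = 12x⁶ + 24x⁵. Remainder: −21x⁵ − 63x⁴ − 54x³ − 9x² + 54x + 53.
Step 2: lead(−21x⁵ − 63x⁴ − 54x³ − 9x² + 54x + 53) ÷ lead(D) = −21x⁵ ÷ −3x = 7x⁴. Subtract (7x⁴)·D = −21x⁵ − 42x⁴. Remainder: −21x⁴ − 54x³ − 9x² + 54x + 53.
Step 3: lead(−21x⁴ − 54x³ − 9x² + 54x + 53) ÷ lead(D) = −21x⁴ ÷ −3x = 7x³. Subtract (7x³)·D = −21x⁴ − 42x³. Remainder: −12x³ − 9x² + 54x + 53.
Step 4: lead(−12x³ − 9x² + 54x + 53) ÷ lead(D) = −12x³ ÷ −3x = 4x². Subtract (4x²)·D = −12x³ − 24x². Remainder: 15x² + 54x + 53.
Step 5: lead(15x² + 54x + 53) ÷ lead(D) = 15x² ÷ −3x = −5x. Subtract (−5x)·D = 15x² + 30x. Remainder: 24x + 53.
Step 6: lead(24x + 53) ÷ lead(D) = 24x ÷ −3x = −8. Subtract (−8)·D = 24x + 48. Remainder: 5.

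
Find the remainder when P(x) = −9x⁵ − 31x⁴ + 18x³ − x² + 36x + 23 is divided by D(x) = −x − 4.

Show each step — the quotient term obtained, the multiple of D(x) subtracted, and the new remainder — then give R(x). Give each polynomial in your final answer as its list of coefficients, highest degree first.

Step 1: lead(−9x⁵ − 31x⁴ + 18x³ − x² + 36x + 23) ÷ lead(D) = −9x⁵ ÷ −x = 9x⁴. Subtract (9x⁴)·D = −9x⁵ − 36x⁴. Remainder: 5x⁴ + 18x³ − x² + 36x + 23.
Step 2: lead(5x⁴ + 18x³ − x² + 36x + 23) ÷ lead(D) = 5x⁴ ÷ −x = −5x³. Subtract (−5x³)·D = 5x⁴ + 20x³. Remainder: −2x³ − x² + 36x + 23.
Step 3: lead(−2x³ − x² + 36x + 23) ÷ lead(D) = −2x³ ÷ −x = 2x². Subtract (2x²)·D = −2x³ − 8x². Remainder: 7x² + 36x + 23.
Step 4: lead(7x² + 36x + 23) ÷ lead(D) = 7x² ÷ −x = −7x. Subtract (−7x)·D = 7x² + 28x. Remainder: 8x + 23.
Step 5: lead(8x + 23) ÷ lead(D) = 8x ÷ −x = −8. Subtract (−8)·D = 8x + 32. Remainder: −9.

R = [-9]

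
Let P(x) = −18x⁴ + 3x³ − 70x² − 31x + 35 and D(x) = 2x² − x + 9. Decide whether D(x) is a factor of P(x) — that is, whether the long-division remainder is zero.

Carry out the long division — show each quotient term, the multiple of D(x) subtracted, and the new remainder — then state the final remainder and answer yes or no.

R(x) = −1, so D(x) is not a factor of P(x). no

Step 1: lead(−18x⁴ + 3x³ − 70x² − 31x + 35) ÷ lead(D) = −18x⁴ ÷ 2x² = −9x². Subtract (−9x²)·D = −18x⁴ + 9x³ − 81x². Remainder: −6x³ + 11x² − 31x + 35.
Step 2: lead(−6x³ + 11x² − 31x + 35) ÷ lead(D) = −6x³ ÷ 2x² = −3x. Subtract (−3x)·D = −6x³ + 3x² − 27x. Remainder: 8x² − 4x + 35.
Step 3: lead(8x² − 4x + 35) ÷ lead(D) = 8x² ÷ 2x² = 4. Subtract (4)·D = 8x² − 4x + 36. Remainder: −1.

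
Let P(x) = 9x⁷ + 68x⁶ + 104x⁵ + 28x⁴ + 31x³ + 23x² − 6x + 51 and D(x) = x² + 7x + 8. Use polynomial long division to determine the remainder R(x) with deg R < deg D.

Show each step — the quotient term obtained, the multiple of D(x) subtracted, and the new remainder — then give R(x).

Step 1: lead(9x⁷ + 68x⁶ + 104x⁵ + 28x⁴ + 31x³ + 23x² − 6x + 51) ÷ lead(D) = 9x⁷ ÷ x² = 9x⁵. Subtract (9x⁵)·D = 9x⁷ + 63x⁶ + 72x⁵. Remainder: 5x⁶ + 32x⁵ + 28x⁴ + 31x³ + 23x² − 6x + 51.
Step 2: lead(5x⁶ + 32x⁵ + 28x⁴ + 31x³ + 23x² − 6x + 51) ÷ lead(D) = 5x⁶ ÷ x² = 5x⁴. Subtract (5x⁴)·D = 5x⁶ + 35x⁵ + 40x⁴. Remainder: −3x⁵ − 12x⁴ + 31x³ + 23x² − 6x + 51.
Step 3: lead(−3x⁵ − 12x⁴ + 31x³ + 23x² − 6x + 51) ÷ lead(D) = −3x⁵ ÷ x² = −3x³. Subtract (−3x³)·D = −3x⁵ − 21x⁴ − 24x³. Remainder: 9x⁴ + 55x³ + 23x² − 6x + 51.
Step 4: lead(9x⁴ + 55x³ + 23x² − 6x + 51) ÷ lead(D) = 9x⁴ ÷ x² = 9x². Subtract (9x²)·D = 9x⁴ + 63x³ + 72x². Remainder: −8x³ − 49x² − 6x + 51.
Step 5: lead(−8x³ − 49x² − 6x + 51) ÷ lead(D) = −8x³ ÷ x² = −8x. Subtract (−8x)·D = −8x³ − 56x² − 64x. Remainder: 7x² + 58x + 51.
Step 6: lead(7x² + 58x + 51) ÷ lead(D) = 7x² ÷ x² = 7. Subtract (7)·D = 7x² + 49x + 56. Remainder: 9x − 5.

R(x) = 9x − 5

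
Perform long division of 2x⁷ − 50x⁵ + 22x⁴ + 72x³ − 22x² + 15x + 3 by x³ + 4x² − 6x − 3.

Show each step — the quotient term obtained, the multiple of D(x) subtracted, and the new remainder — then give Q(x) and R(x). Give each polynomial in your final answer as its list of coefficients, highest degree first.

Step 1: lead(2x⁷ − 50x⁵ + 22x⁴ + 72x³ − 22x² + 15x + 3) ÷ lead(D) = 2x⁷ ÷ x³ = 2x⁴. Subtract (2x⁴)·D = 2x⁷ + 8x⁶ − 12x⁵ − 6x⁴. Remainder: −8x⁶ − 38x⁵ + 28x⁴ + 72x³ − 22x² + 15x + 3.
Step 2: lead(−8x⁶ − 38x⁵ + 28x⁴ + 72x³ − 22x² + 15x + 3) ÷ lead(D) = −8x⁶ ÷ x³ = −8x³. Subtract (−8x³)·D = −8x⁶ − 32x⁵ + 48x⁴ + 24x³. Remainder: −6x⁵ − 20x⁴ + 48x³ − 22x² + 15x + 3.
Step 3: lead(−6x⁵ − 20x⁴ + 48x³ − 22x² + 15x + 3) ÷ lead(D) = −6x⁵ ÷ x³ = −6x². Subtract (−6x²)·D = −6x⁵ − 24x⁴ + 36x³ + 18x². Remainder: 4x⁴ + 12x³ − 40x² + 15x + 3.
Step 4: lead(4x⁴ + 12x³ − 40x² + 15x + 3) ÷ lead(D) = 4x⁴ ÷ x³ = 4x. Subtract (4x)·D = 4x⁴ + 16x³ − 24x² − 12x. Remainder: −4x³ − 16x² + 27x + 3.
Step 5: lead(−4x³ − 16x² + 27x + 3) ÷ lead(D) = −4x³ ÷ x³ = −4. Subtract (−4)·D = −4x³ − 16x² + 24x + 12. Remainder: 3x − 9.

Q = [2, -8, -6, 4, -4]; R = [3, -9]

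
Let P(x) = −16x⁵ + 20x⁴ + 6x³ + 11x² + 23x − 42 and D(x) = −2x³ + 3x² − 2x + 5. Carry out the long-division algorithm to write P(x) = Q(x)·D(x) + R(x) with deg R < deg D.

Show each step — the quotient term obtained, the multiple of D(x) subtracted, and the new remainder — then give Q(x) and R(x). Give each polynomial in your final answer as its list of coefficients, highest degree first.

Q = [8, 2, -8]; R = [-1, -3, -2]

Step 1: lead(−16x⁵ + 20x⁴ + 6x³ + 11x² + 23x − 42) ÷ lead(D) = −16x⁵ ÷ −2x³ = 8x². Subtract (8x²)·D = −16x⁵ + 24x⁴ − 16x³ + 40x². Remainder: −4x⁴ + 22x³ − 29x² + 23x − 42.
Step 2: lead(−4x⁴ + 22x³ − 29x² + 23x − 42) ÷ lead(D) = −4x⁴ ÷ −2x³ = 2x. Subtract (2x)·D = −4x⁴ + 6x³ − 4x² + 10x. Remainder: 16x³ − 25x² + 13x − 42.
Step 3: lead(16x³ − 25x² + 13x − 42) ÷ lead(D) = 16x³ ÷ −2x³ = −8. Subtract (−8)·D = 16x³ − 24x² + 16x − 40. Remainder: −x² − 3x − 2.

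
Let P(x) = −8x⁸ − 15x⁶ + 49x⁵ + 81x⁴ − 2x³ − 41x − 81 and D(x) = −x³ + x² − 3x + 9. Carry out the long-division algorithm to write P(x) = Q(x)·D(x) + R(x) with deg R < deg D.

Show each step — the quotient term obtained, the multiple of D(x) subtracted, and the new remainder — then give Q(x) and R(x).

Step 1: lead(−8x⁸ − 15x⁶ + 49x⁵ + 81x⁴ − 2x³ − 41x − 81) ÷ lead(D) = −8x⁸ ÷ −x³ = 8x⁵. Subtract (8x⁵)·D = −8x⁸ + 8x⁷ − 24x⁶ + 72x⁵. Remainder: −8x⁷ + 9x⁶ − 23x⁵ + 81x⁴ − 2x³ − 41x − 81.
Step 2: lead(−8x⁷ + 9x⁶ − 23x⁵ + 81x⁴ − 2x³ − 41x − 81) ÷ lead(D) = −8x⁷ ÷ −x³ = 8x⁴. Subtract (8x⁴)·D = −8x⁷ + 8x⁶ − 24x⁵ + 72x⁴. Remainder: x⁶ + x⁵ + 9x⁴ − 2x³ − 41x − 81.
Step 3: lead(x⁶ + x⁵ + 9x⁴ − 2x³ − 41x − 81) ÷ lead(D) = x⁶ ÷ −x³ = −x³. Subtract (−x³)·D = x⁶ − x⁵ + 3x⁴ − 9x³. Remainder: 2x⁵ + 6x⁴ + 7x³ − 41x − 81.
Step 4: lead(2x⁵ + 6x⁴ + 7x³ − 41x − 81) ÷ lead(D) = 2x⁵ ÷ −x³ = −2x². Subtract (−2x²)·D = 2x⁵ − 2x⁴ + 6x³ − 18x². Remainder: 8x⁴ + x³ + 18x² − 41x − 81.
Step 5: lead(8x⁴ + x³ + 18x² − 41x − 81) ÷ lead(D) = 8x⁴ ÷ −x³ = −8x. Subtract (−8x)·D = 8x⁴ − 8x³ + 24x² − 72x. Remainder: 9x³ − 6x² + 31x − 81.
Step 6: lead(9x³ − 6x² + 31x − 81) ÷ lead(D) = 9x³ ÷ −x³ = −9. Subtract (−9)·D = 9x³ − 9x² + 27x − 81. Remainder: 3x² + 4x.

Q(x) = 8x⁵ + 8x⁴ − x³ − 2x² − 8x − 9; R(x) = 3x² + 4x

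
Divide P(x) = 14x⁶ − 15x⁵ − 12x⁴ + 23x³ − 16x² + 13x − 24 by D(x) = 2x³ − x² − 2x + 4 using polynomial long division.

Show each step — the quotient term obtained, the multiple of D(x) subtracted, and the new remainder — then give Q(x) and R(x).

Q(x) = 7x³ − 4x² − x − 7; R(x) = −9x² + 3x + 4

Step 1: lead(14x⁶ − 15x⁵ − 12x⁴ + 23x³ − 16x² + 13x − 24) ÷ lead(D) = 14x⁶ ÷ 2x³ = 7x³. Subtract (7x³)·D = 14x⁶ − 7x⁵ − 14x⁴ + 28x³. Remainder: −8x⁵ + 2x⁴ − 5x³ − 16x² + 13x − 24.
Step 2: lead(−8x⁵ + 2x⁴ − 5x³ − 16x² + 13x − 24) ÷ lead(D) = −8x⁵ ÷ 2x³ = −4x². Subtract (−4x²)·D = −8x⁵ + 4x⁴ + 8x³ − 16x². Remainder: −2x⁴ − 13x³ + 13x − 24.
Step 3: lead(−2x⁴ − 13x³ + 13x − 24) ÷ lead(D) = −2x⁴ ÷ 2x³ = −x. Subtract (−x)·D = −2x⁴ + x³ + 2x² − 4x. Remainder: −14x³ − 2x² + 17x − 24.
Step 4: lead(−14x³ − 2x² + 17x − 24) ÷ lead(D) = −14x³ ÷ 2x³ = −7. Subtract (−7)·D = −14x³ + 7x² + 14x − 28. Remainder: −9x² + 3x + 4.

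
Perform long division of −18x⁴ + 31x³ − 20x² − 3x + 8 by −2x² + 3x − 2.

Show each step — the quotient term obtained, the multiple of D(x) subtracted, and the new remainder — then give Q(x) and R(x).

Q(x) = 9x² − 2x − 2; R(x) = −x + 4

Step 1: lead(−18x⁴ + 31x³ − 20x² − 3x + 8) ÷ lead(D) = −18x⁴ ÷ −2x² = 9x². Subtract (9x²)·D = −18x⁴ + 27x³ − 18x². Remainder: 4x³ − 2x² − 3x + 8.
Step 2: lead(4x³ − 2x² − 3x + 8) ÷ lead(D) = 4x³ ÷ −2x² = −2x. Subtract (−2x)·D = 4x³ − 6x² + 4x. Remainder: 4x² − 7x + 8.
Step 3: lead(4x² − 7x + 8) ÷ lead(D) = 4x² ÷ −2x² = −2. Subtract (−2)·D = 4x² − 6x + 4. Remainder: −x + 4.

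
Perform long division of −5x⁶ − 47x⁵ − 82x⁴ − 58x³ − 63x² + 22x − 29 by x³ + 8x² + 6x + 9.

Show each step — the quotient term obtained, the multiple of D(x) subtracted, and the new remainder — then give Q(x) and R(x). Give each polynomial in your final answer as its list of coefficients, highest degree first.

Step 1: lead(−5x⁶ − 47x⁵ − 82x⁴ − 58x³ − 63x² + 22x − 29) ÷ lead(D) = −5x⁶ ÷ x³ = −5x³. Subtract (−5x³)·D = −5x⁶ − 40x⁵ − 30x⁴ − 45x³. Remainder: −7x⁵ − 52x⁴ − 13x³ − 63x² + 22x − 29.
Step 2: lead(−7x⁵ − 52x⁴ − 13x³ − 63x² + 22x − 29) ÷ lead(D) = −7x⁵ ÷ x³ = −7x². Subtract (−7x²)·D = −7x⁵ − 56x⁴ − 42x³ − 63x². Remainder: 4x⁴ + 29x³ + 22x − 29.
Step 3: lead(4x⁴ + 29x³ + 22x − 29) ÷ lead(D) = 4x⁴ ÷ x³ = 4x. Subtract (4x)·D = 4x⁴ + 32x³ + 24x² + 36x. Remainder: −3x³ − 24x² − 14x − 29.
Step 4: lead(−3x³ − 24x² − 14x − 29) ÷ lead(D) = −3x³ ÷ x³ = −3. Subtract (−3)·D = −3x³ − 24x² − 18x − 27. Remainder: 4x − 2.

Q = [-5, -7, 4, -3]; R = [4, -2]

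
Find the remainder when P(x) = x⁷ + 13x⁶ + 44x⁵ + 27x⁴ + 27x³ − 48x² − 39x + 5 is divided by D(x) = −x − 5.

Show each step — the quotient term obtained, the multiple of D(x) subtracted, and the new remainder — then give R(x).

Step 1: lead(x⁷ + 13x⁶ + 44x⁵ + 27x⁴ + 27x³ − 48x² − 39x + 5) ÷ lead(D) = x⁷ ÷ −x = −x⁶. Subtract (−x⁶)·D = x⁷ + 5x⁶. Remainder: 8x⁶ + 44x⁵ + 27x⁴ + 27x³ − 48x² − 39x + 5.
Step 2: lead(8x⁶ + 44x⁵ + 27x⁴ + 27x³ − 48x² − 39x + 5) ÷ lead(D) = 8x⁶ ÷ −x = −8x⁵. Subtract (−8x⁵)·D = 8x⁶ + 40x⁵. Remainder: 4x⁵ + 27x⁴ + 27x³ − 48x² − 39x + 5.
Step 3: lead(4x⁵ + 27x⁴ + 27x³ − 48x² − 39x + 5) ÷ lead(D) = 4x⁵ ÷ −x = −4x⁴. Subtract (−4x⁴)·D = 4x⁵ + 20x⁴. Remainder: 7x⁴ + 27x³ − 48x² − 39x + 5.
Step 4: lead(7x⁴ + 27x³ − 48x² − 39x + 5) ÷ lead(D) = 7x⁴ ÷ −x = −7x³. Subtract (−7x³)·D = 7x⁴ + 35x³. Remainder: −8x³ − 48x² − 39x + 5.
Step 5: lead(−8x³ − 48x² − 39x + 5) ÷ lead(D) = −8x³ ÷ −x = 8x². Subtract (8x²)·D = −8x³ − 40x². Remainder: −8x² − 39x + 5.
Step 6: lead(−8x² − 39x + 5) ÷ lead(D) = −8x² ÷ −x = 8x. Subtract (8x)·D = −8x² − 40x. Remainder: x + 5.
Step 7: lead(x + 5) ÷ lead(D) = x ÷ −x = −1. Subtract (−1)·D = x + 5. Remainder: 0.

R(x) = 0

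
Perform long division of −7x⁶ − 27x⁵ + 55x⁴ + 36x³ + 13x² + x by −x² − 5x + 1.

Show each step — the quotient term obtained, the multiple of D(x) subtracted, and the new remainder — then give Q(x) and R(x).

Q(x) = 7x⁴ − 8x³ − 8x² − 4x − 1; R(x) = 1

Step 1: lead(−7x⁶ − 27x⁵ + 55x⁴ + 36x³ + 13x² + x) ÷ lead(D) = −7x⁶ ÷ −x² = 7x⁴. Subtract (7x⁴)·D = −7x⁶ − 35x⁵ + 7x⁴. Remainder: 8x⁵ + 48x⁴ + 36x³ + 13x² + x.
Step 2: lead(8x⁵ + 48x⁴ + 36x³ + 13x² + x) ÷ lead(D) = 8x⁵ ÷ −x² = −8x³. Subtract (−8x³)·D = 8x⁵ + 40x⁴ − 8x³. Remainder: 8x⁴ + 44x³ + 13x² + x.
Step 3: lead(8x⁴ + 44x³ + 13x² + x) ÷ lead(D) = 8x⁴ ÷ −x² = −8x². Subtract (−8x²)·D = 8x⁴ + 40x³ − 8x². Remainder: 4x³ + 21x² + x.
Step 4: lead(4x³ + 21x² + x) ÷ lead(D) = 4x³ ÷ −x² = −4x. Subtract (−4x)·D = 4x³ + 20x² − 4x. Remainder: x² + 5x.
Step 5: lead(x² + 5x) ÷ lead(D) = x² ÷ −x² = −1. Subtract (−1)·D = x² + 5x − 1. Remainder: 1.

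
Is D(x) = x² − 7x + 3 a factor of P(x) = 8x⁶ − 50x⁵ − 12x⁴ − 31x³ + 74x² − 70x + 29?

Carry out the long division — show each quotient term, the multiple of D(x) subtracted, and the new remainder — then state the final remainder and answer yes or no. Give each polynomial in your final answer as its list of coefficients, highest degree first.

Step 1: lead(8x⁶ − 50x⁵ − 12x⁴ − 31x³ + 74x² − 70x + 29) ÷ lead(D) = 8x⁶ ÷ x² = 8x⁴. Subtract (8x⁴)·D = 8x⁶ − 56x⁵ + 24x⁴. Remainder: 6x⁵ − 36x⁴ − 31x³ + 74x² − 70x + 29.
Step 2: lead(6x⁵ − 36x⁴ − 31x³ + 74x² − 70x + 29) ÷ lead(D) = 6x⁵ ÷ x² = 6x³. Subtract (6x³)·D = 6x⁵ − 42x⁴ + 18x³. Remainder: 6x⁴ − 49x³ + 74x² − 70x + 29.
Step 3: lead(6x⁴ − 49x³ + 74x² − 70x + 29) ÷ lead(D) = 6x⁴ ÷ x² = 6x². Subtract (6x²)·D = 6x⁴ − 42x³ + 18x². Remainder: −7x³ + 56x² − 70x + 29.
Step 4: lead(−7x³ + 56x² − 70x + 29) ÷ lead(D) = −7x³ ÷ x² = −7x. Subtract (−7x)·D = −7x³ + 49x² − 21x. Remainder: 7x² − 49x + 29.
Step 5: lead(7x² − 49x + 29) ÷ lead(D) = 7x² ÷ x² = 7. Subtract (7)·D = 7x² − 49x + 21. Remainder: 8.

R = [8], so D(x) is not a factor of P(x). no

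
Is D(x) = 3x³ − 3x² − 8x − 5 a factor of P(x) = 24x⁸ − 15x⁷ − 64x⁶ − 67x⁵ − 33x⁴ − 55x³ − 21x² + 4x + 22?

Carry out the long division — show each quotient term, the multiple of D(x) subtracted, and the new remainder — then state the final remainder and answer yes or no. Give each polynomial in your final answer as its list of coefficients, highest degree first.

R = [9, -8, 2], so D(x) is not a factor of P(x). no

Step 1: lead(24x⁸ − 15x⁷ − 64x⁶ − 67x⁵ − 33x⁴ − 55x³ − 21x² + 4x + 22) ÷ lead(D) = 24x⁸ ÷ 3x³ = 8x⁵. Subtract (8x⁵)·D = 24x⁸ − 24x⁷ − 64x⁶ − 40x⁵. Remainder: 9x⁷ − 27x⁵ − 33x⁴ − 55x³ − 21x² + 4x + 22.
Step 2: lead(9x⁷ − 27x⁵ − 33x⁴ − 55x³ − 21x² + 4x + 22) ÷ lead(D) = 9x⁷ ÷ 3x³ = 3x⁴. Subtract (3x⁴)·D = 9x⁷ − 9x⁶ − 24x⁵ − 15x⁴. Remainder: 9x⁶ − 3x⁵ − 18x⁴ − 55x³ − 21x² + 4x + 22.
Step 3: lead(9x⁶ − 3x⁵ − 18x⁴ − 55x³ − 21x² + 4x + 22) ÷ lead(D) = 9x⁶ ÷ 3x³ = 3x³. Subtract (3x³)·D = 9x⁶ − 9x⁵ − 24x⁴ − 15x³. Remainder: 6x⁵ + 6x⁴ − 40x³ − 21x² + 4x + 22.
Step 4: lead(6x⁵ + 6x⁴ − 40x³ − 21x² + 4x + 22) ÷ lead(D) = 6x⁵ ÷ 3x³ = 2x². Subtract (2x²)·D = 6x⁵ − 6x⁴ − 16x³ − 10x². Remainder: 12x⁴ − 24x³ − 11x² + 4x + 22.
Step 5: lead(12x⁴ − 24x³ − 11x² + 4x + 22) ÷ lead(D) = 12x⁴ ÷ 3x³ = 4x. Subtract (4x)·D = 12x⁴ − 12x³ − 32x² − 20x. Remainder: −12x³ + 21x² + 24x + 22.
Step 6: lead(−12x³ + 21x² + 24x + 22) ÷ lead(D) = −12x³ ÷ 3x³ = −4. Subtract (−4)·D = −12x³ + 12x² + 32x + 20. Remainder: 9x² − 8x + 2.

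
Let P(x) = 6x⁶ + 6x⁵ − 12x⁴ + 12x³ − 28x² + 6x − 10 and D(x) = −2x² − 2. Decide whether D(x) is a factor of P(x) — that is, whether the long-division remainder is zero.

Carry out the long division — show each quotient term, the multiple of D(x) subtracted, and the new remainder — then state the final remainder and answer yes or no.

R(x) = 0, so D(x) is a factor of P(x). yes

Step 1: lead(6x⁶ + 6x⁵ − 12x⁴ + 12x³ − 28x² + 6x − 10) ÷ lead(D) = 6x⁶ ÷ −2x² = −3x⁴. Subtract (−3x⁴)·D = 6x⁶ + 6x⁴. Remainder: 6x⁵ − 18x⁴ + 12x³ − 28x² + 6x − 10.
Step 2: lead(6x⁵ − 18x⁴ + 12x³ − 28x² + 6x − 10) ÷ lead(D) = 6x⁵ ÷ −2x² = −3x³. Subtract (−3x³)·D = 6x⁵ + 6x³. Remainder: −18x⁴ + 6x³ − 28x² + 6x − 10.
Step 3: lead(−18x⁴ + 6x³ − 28x² + 6x − 10) ÷ lead(D) = −18x⁴ ÷ −2x² = 9x². Subtract (9x²)·D = −18x⁴ − 18x². Remainder: 6x³ − 10x² + 6x − 10.
Step 4: lead(6x³ − 10x² + 6x − 10) ÷ lead(D) = 6x³ ÷ −2x² = −3x. Subtract (−3x)·D = 6x³ + 6x. Remainder: −10x² − 10.
Step 5: lead(−10x² − 10) ÷ lead(D) = −10x² ÷ −2x² = 5. Subtract (5)·D = −10x² − 10. Remainder: 0.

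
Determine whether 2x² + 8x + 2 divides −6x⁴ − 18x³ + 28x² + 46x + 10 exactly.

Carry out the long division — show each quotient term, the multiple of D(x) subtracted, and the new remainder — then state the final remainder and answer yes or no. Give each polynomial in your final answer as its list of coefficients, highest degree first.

R = [0], so D(x) is a factor of P(x). yes

Step 1: lead(−6x⁴ − 18x³ + 28x² + 46x + 10) ÷ lead(D) = −6x⁴ ÷ 2x² = −3x². Subtract (−3x²)·D = −6x⁴ − 24x³ − 6x². Remainder: 6x³ + 34x² + 46x + 10.
Step 2: lead(6x³ + 34x² + 46x + 10) ÷ lead(D) = 6x³ ÷ 2x² = 3x. Subtract (3x)·D = 6x³ + 24x² + 6x. Remainder: 10x² + 40x + 10.
Step 3: lead(10x² + 40x + 10) ÷ lead(D) = 10x² ÷ 2x² = 5. Subtract (5)·D = 10x² + 40x + 10. Remainder: 0.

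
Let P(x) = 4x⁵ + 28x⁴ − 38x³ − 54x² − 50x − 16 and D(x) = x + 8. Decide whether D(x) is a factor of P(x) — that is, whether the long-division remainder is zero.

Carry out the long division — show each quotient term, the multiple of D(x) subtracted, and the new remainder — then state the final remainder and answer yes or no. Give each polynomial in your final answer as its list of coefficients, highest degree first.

R = [0], so D(x) is a factor of P(x). yes

Step 1: lead(4x⁵ + 28x⁴ − 38x³ − 54x² − 50x − 16) ÷ lead(D) = 4x⁵ ÷ x = 4x⁴. Subtract (4x⁴)·D = 4x⁵ + 32x⁴. Remainder: −4x⁴ − 38x³ − 54x² − 50x − 16.
Step 2: lead(−4x⁴ − 38x³ − 54x² − 50x − 16) ÷ lead(D) = −4x⁴ ÷ x = −4x³. Subtract (−4x³)·D = −4x⁴ − 32x³. Remainder: −6x³ − 54x² − 50x − 16.
Step 3: lead(−6x³ − 54x² − 50x − 16) ÷ lead(D) = −6x³ ÷ x = −6x². Subtract (−6x²)·D = −6x³ − 48x². Remainder: −6x² − 50x − 16.
Step 4: lead(−6x² − 50x − 16) ÷ lead(D) = −6x² ÷ x = −6x. Subtract (−6x)·D = −6x² − 48x. Remainder: −2x − 16.
Step 5: lead(−2x − 16) ÷ lead(D) = −2x ÷ x = −2. Subtract (−2)·D = −2x − 16. Remainder: 0.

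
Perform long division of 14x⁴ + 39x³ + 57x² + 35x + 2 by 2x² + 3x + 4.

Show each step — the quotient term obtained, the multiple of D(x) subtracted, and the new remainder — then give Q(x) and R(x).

Q(x) = 7x² + 9x + 1; R(x) = −4x − 2

Step 1: lead(14x⁴ + 39x³ + 57x² + 35x + 2) ÷ lead(D) = 14x⁴ ÷ 2x² = 7x². Subtract (7x²)·D = 14x⁴ + 21x³ + 28x². Remainder: 18x³ + 29x² + 35x + 2.
Step 2: lead(18x³ + 29x² + 35x + 2) ÷ lead(D) = 18x³ ÷ 2x² = 9x. Subtract (9x)·D = 18x³ + 27x² + 36x. Remainder: 2x² − x + 2.
Step 3: lead(2x² − x + 2) ÷ lead(D) = 2x² ÷ 2x² = 1. Subtract (1)·D = 2x² + 3x + 4. Remainder: −4x − 2.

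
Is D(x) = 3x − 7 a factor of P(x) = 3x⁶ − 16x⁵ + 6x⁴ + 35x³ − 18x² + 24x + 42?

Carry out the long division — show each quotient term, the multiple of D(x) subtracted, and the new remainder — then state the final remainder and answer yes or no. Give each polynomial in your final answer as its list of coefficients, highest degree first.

R = [0], so D(x) is a factor of P(x). yes

Step 1: lead(3x⁶ − 16x⁵ + 6x⁴ + 35x³ − 18x² + 24x + 42) ÷ lead(D) = 3x⁶ ÷ 3x = x⁵. Subtract (x⁵)·D = 3x⁶ − 7x⁵. Remainder: −9x⁵ + 6x⁴ + 35x³ − 18x² + 24x + 42.
Step 2: lead(−9x⁵ + 6x⁴ + 35x³ − 18x² + 24x + 42) ÷ lead(D) = −9x⁵ ÷ 3x = −3x⁴. Subtract (−3x⁴)·D = −9x⁵ + 21x⁴. Remainder: −15x⁴ + 35x³ − 18x² + 24x + 42.
Step 3: lead(−15x⁴ + 35x³ − 18x² + 24x + 42) ÷ lead(D) = −15x⁴ ÷ 3x = −5x³. Subtract (−5x³)·D = −15x⁴ + 35x³. Remainder: −18x² + 24x + 42.
Step 4: lead(−18x² + 24x + 42) ÷ lead(D) = −18x² ÷ 3x = −6x. Subtract (−6x)·D = −18x² + 42x. Remainder: −18x + 42.
Step 5: lead(−18x + 42) ÷ lead(D) = −18x ÷ 3x = −6. Subtract (−6)·D = −18x + 42. Remainder: 0.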